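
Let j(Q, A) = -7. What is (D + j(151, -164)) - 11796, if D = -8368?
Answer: -20171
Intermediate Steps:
(D + j(151, -164)) - 11796 = (-8368 - 7) - 11796 = -8375 - 11796 = -20171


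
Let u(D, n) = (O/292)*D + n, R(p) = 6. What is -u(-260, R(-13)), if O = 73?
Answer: 59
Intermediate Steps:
u(D, n) = n + D/4 (u(D, n) = (73/292)*D + n = (73*(1/292))*D + n = D/4 + n = n + D/4)
-u(-260, R(-13)) = -(6 + (1/4)*(-260)) = -(6 - 65) = -1*(-59) = 59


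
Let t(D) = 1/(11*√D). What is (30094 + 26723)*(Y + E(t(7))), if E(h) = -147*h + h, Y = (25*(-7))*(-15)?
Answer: 149144625 - 8295282*√7/77 ≈ 1.4886e+8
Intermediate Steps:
t(D) = 1/(11*√D)
Y = 2625 (Y = -175*(-15) = 2625)
E(h) = -146*h
(30094 + 26723)*(Y + E(t(7))) = (30094 + 26723)*(2625 - 146/(11*√7)) = 56817*(2625 - 146*√7/7/11) = 56817*(2625 - 146*√7/77) = 149144625 - 8295282*√7/77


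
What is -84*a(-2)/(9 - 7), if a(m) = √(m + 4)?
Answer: -42*√2 ≈ -59.397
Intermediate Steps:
a(m) = √(4 + m)
-84*a(-2)/(9 - 7) = -84*√(4 - 2)/(9 - 7) = -84*√2/2 = -42*√2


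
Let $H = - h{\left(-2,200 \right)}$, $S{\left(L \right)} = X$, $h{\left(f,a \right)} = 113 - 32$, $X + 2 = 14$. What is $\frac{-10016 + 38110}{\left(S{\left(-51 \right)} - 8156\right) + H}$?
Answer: $- \frac{28094}{8225} \approx -3.4157$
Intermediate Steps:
$X = 12$ ($X = -2 + 14 = 12$)
$h{\left(f,a \right)} = 81$
$S{\left(L \right)} = 12$
$H = -81$ ($H = \left(-1\right) 81 = -81$)
$\frac{-10016 + 38110}{\left(S{\left(-51 \right)} - 8156\right) + H} = \frac{-10016 + 38110}{\left(12 - 8156\right) - 81} = \frac{28094}{\left(12 - 8156\right) - 81} = \frac{28094}{-8144 - 81} = \frac{28094}{-8225} = 28094 \left(- \frac{1}{8225}\right) = - \frac{28094}{8225}$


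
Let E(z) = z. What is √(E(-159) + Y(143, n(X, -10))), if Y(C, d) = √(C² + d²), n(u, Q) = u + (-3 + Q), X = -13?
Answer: √(-159 + 65*√5) ≈ 3.6953*I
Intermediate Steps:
n(u, Q) = -3 + Q + u
√(E(-159) + Y(143, n(X, -10))) = √(-159 + √(143² + (-3 - 10 - 13)²)) = √(-159 + √(20449 + (-26)²)) = √(-159 + √(20449 + 676)) = √(-159 + √21125) = √(-159 + 65*√5)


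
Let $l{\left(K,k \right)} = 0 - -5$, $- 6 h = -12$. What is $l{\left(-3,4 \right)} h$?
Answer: $10$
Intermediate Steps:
$h = 2$ ($h = \left(- \frac{1}{6}\right) \left(-12\right) = 2$)
$l{\left(K,k \right)} = 5$ ($l{\left(K,k \right)} = 0 + 5 = 5$)
$l{\left(-3,4 \right)} h = 5 \cdot 2 = 10$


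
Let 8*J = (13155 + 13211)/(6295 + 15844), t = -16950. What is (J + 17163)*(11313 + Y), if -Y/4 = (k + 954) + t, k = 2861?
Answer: 97050162631783/88556 ≈ 1.0959e+9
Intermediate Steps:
Y = 52540 (Y = -4*((2861 + 954) - 16950) = -4*(3815 - 16950) = -4*(-13135) = 52540)
J = 13183/88556 (J = ((13155 + 13211)/(6295 + 15844))/8 = (26366/22139)/8 = (26366*(1/22139))/8 = (⅛)*(26366/22139) = 13183/88556 ≈ 0.14887)
(J + 17163)*(11313 + Y) = (13183/88556 + 17163)*(11313 + 52540) = (1519899811/88556)*63853 = 97050162631783/88556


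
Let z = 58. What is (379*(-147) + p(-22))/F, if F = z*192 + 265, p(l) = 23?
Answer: -55690/11401 ≈ -4.8847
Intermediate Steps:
F = 11401 (F = 58*192 + 265 = 11136 + 265 = 11401)
(379*(-147) + p(-22))/F = (379*(-147) + 23)/11401 = (-55713 + 23)*(1/11401) = -55690*1/11401 = -55690/11401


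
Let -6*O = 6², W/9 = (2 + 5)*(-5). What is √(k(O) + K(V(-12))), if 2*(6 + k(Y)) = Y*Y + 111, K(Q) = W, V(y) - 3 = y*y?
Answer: 3*I*√110/2 ≈ 15.732*I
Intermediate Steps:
V(y) = 3 + y² (V(y) = 3 + y*y = 3 + y²)
W = -315 (W = 9*((2 + 5)*(-5)) = 9*(7*(-5)) = 9*(-35) = -315)
K(Q) = -315
O = -6 (O = -⅙*6² = -⅙*36 = -6)
k(Y) = 99/2 + Y²/2 (k(Y) = -6 + (Y*Y + 111)/2 = -6 + (Y² + 111)/2 = -6 + (111 + Y²)/2 = -6 + (111/2 + Y²/2) = 99/2 + Y²/2)
√(k(O) + K(V(-12))) = √((99/2 + (½)*(-6)²) - 315) = √((99/2 + (½)*36) - 315) = √((99/2 + 18) - 315) = √(135/2 - 315) = √(-495/2) = 3*I*√110/2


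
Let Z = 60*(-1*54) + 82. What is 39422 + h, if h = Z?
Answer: 36264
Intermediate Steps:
Z = -3158 (Z = 60*(-54) + 82 = -3240 + 82 = -3158)
h = -3158
39422 + h = 39422 - 3158 = 36264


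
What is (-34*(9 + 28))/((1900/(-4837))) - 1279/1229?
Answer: 3737984267/1167550 ≈ 3201.6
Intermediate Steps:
(-34*(9 + 28))/((1900/(-4837))) - 1279/1229 = (-34*37)/((1900*(-1/4837))) - 1279*1/1229 = -1258/(-1900/4837) - 1279/1229 = -1258*(-4837/1900) - 1279/1229 = 3042473/950 - 1279/1229 = 3737984267/1167550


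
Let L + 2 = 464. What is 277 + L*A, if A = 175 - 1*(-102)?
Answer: 128251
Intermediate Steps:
L = 462 (L = -2 + 464 = 462)
A = 277 (A = 175 + 102 = 277)
277 + L*A = 277 + 462*277 = 277 + 127974 = 128251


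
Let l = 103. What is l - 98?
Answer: 5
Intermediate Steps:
l - 98 = 103 - 98 = 5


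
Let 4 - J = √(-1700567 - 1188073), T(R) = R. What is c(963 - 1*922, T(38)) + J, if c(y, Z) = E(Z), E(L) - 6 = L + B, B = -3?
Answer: 45 - 24*I*√5015 ≈ 45.0 - 1699.6*I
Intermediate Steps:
E(L) = 3 + L (E(L) = 6 + (L - 3) = 6 + (-3 + L) = 3 + L)
c(y, Z) = 3 + Z
J = 4 - 24*I*√5015 (J = 4 - √(-1700567 - 1188073) = 4 - √(-2888640) = 4 - 24*I*√5015 ≈ 4.0 - 1699.6*I)
c(963 - 1*922, T(38)) + J = (3 + 38) + (4 - 24*I*√5015) = 41 + (4 - 24*I*√5015) = 45 - 24*I*√5015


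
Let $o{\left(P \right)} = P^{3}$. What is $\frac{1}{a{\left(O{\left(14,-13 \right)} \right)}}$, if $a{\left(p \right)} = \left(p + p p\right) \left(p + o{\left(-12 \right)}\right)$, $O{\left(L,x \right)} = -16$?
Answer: $- \frac{1}{418560} \approx -2.3891 \cdot 10^{-6}$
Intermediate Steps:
$a{\left(p \right)} = \left(-1728 + p\right) \left(p + p^{2}\right)$ ($a{\left(p \right)} = \left(p + p p\right) \left(p + \left(-12\right)^{3}\right) = \left(p + p^{2}\right) \left(p - 1728\right) = \left(p + p^{2}\right) \left(-1728 + p\right) = \left(-1728 + p\right) \left(p + p^{2}\right)$)
$\frac{1}{a{\left(O{\left(14,-13 \right)} \right)}} = \frac{1}{\left(-16\right) \left(-1728 + \left(-16\right)^{2} - -27632\right)} = \frac{1}{\left(-16\right) \left(-1728 + 256 + 27632\right)} = \frac{1}{\left(-16\right) 26160} = \frac{1}{-418560} = - \frac{1}{418560}$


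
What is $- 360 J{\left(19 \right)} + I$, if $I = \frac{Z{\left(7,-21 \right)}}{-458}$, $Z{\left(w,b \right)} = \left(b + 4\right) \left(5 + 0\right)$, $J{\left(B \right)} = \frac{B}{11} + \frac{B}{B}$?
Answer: $- \frac{4945465}{5038} \approx -981.63$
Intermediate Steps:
$J{\left(B \right)} = 1 + \frac{B}{11}$ ($J{\left(B \right)} = B \frac{1}{11} + 1 = \frac{B}{11} + 1 = 1 + \frac{B}{11}$)
$Z{\left(w,b \right)} = 20 + 5 b$ ($Z{\left(w,b \right)} = \left(4 + b\right) 5 = 20 + 5 b$)
$I = \frac{85}{458}$ ($I = \frac{20 + 5 \left(-21\right)}{-458} = \left(20 - 105\right) \left(- \frac{1}{458}\right) = \left(-85\right) \left(- \frac{1}{458}\right) = \frac{85}{458} \approx 0.18559$)
$- 360 J{\left(19 \right)} + I = - 360 \left(1 + \frac{1}{11} \cdot 19\right) + \frac{85}{458} = - 360 \left(1 + \frac{19}{11}\right) + \frac{85}{458} = \left(-360\right) \frac{30}{11} + \frac{85}{458} = - \frac{10800}{11} + \frac{85}{458} = - \frac{4945465}{5038}$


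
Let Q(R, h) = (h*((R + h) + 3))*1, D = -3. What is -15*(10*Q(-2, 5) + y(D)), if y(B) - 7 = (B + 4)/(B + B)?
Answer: -9205/2 ≈ -4602.5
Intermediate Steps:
y(B) = 7 + (4 + B)/(2*B) (y(B) = 7 + (B + 4)/(B + B) = 7 + (4 + B)/((2*B)) = 7 + (4 + B)*(1/(2*B)) = 7 + (4 + B)/(2*B))
Q(R, h) = h*(3 + R + h) (Q(R, h) = (h*(3 + R + h))*1 = h*(3 + R + h))
-15*(10*Q(-2, 5) + y(D)) = -15*(10*(5*(3 - 2 + 5)) + (15/2 + 2/(-3))) = -15*(10*(5*6) + (15/2 + 2*(-1/3))) = -15*(10*30 + (15/2 - 2/3)) = -15*(300 + 41/6) = -15*1841/6 = -9205/2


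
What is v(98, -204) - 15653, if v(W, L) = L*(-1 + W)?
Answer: -35441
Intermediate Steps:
v(98, -204) - 15653 = -204*(-1 + 98) - 15653 = -204*97 - 15653 = -19788 - 15653 = -35441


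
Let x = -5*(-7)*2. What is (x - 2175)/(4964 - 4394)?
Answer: -421/114 ≈ -3.6930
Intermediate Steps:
x = 70 (x = 35*2 = 70)
(x - 2175)/(4964 - 4394) = (70 - 2175)/(4964 - 4394) = -2105/570 = -2105*1/570 = -421/114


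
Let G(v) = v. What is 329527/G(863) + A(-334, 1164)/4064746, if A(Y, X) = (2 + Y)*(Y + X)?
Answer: 669602873431/1753937899 ≈ 381.77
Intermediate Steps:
A(Y, X) = (2 + Y)*(X + Y)
329527/G(863) + A(-334, 1164)/4064746 = 329527/863 + ((-334)² + 2*1164 + 2*(-334) + 1164*(-334))/4064746 = 329527*(1/863) + (111556 + 2328 - 668 - 388776)*(1/4064746) = 329527/863 - 275560*1/4064746 = 329527/863 - 137780/2032373 = 669602873431/1753937899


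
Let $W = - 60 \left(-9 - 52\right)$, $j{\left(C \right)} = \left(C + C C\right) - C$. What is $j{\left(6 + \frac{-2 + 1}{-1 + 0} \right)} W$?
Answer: $179340$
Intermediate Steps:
$j{\left(C \right)} = C^{2}$ ($j{\left(C \right)} = \left(C + C^{2}\right) - C = C^{2}$)
$W = 3660$ ($W = \left(-60\right) \left(-61\right) = 3660$)
$j{\left(6 + \frac{-2 + 1}{-1 + 0} \right)} W = \left(6 + \frac{-2 + 1}{-1 + 0}\right)^{2} \cdot 3660 = \left(6 - \frac{1}{-1}\right)^{2} \cdot 3660 = \left(6 - -1\right)^{2} \cdot 3660 = \left(6 + 1\right)^{2} \cdot 3660 = 7^{2} \cdot 3660 = 49 \cdot 3660 = 179340$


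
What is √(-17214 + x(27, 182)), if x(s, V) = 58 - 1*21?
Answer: I*√17177 ≈ 131.06*I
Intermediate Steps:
x(s, V) = 37 (x(s, V) = 58 - 21 = 37)
√(-17214 + x(27, 182)) = √(-17214 + 37) = √(-17177) = I*√17177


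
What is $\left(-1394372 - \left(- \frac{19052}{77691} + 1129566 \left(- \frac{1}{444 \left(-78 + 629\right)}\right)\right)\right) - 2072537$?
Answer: $- \frac{19931696452157}{5749134} \approx -3.4669 \cdot 10^{6}$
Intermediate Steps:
$\left(-1394372 - \left(- \frac{19052}{77691} + 1129566 \left(- \frac{1}{444 \left(-78 + 629\right)}\right)\right)\right) - 2072537 = \left(-1394372 - \left(- \frac{19052}{77691} + \frac{1129566}{551 \left(-444\right)}\right)\right) - 2072537 = \left(-1394372 - \left(- \frac{19052}{77691} + \frac{1129566}{-244644}\right)\right) - 2072537 = \left(-1394372 + \left(\frac{19052}{77691} - - \frac{188261}{40774}\right)\right) - 2072537 = \left(-1394372 + \left(\frac{19052}{77691} + \frac{188261}{40774}\right)\right) - 2072537 = \left(-1394372 + \frac{27954649}{5749134}\right) - 2072537 = - \frac{8016403519199}{5749134} - 2072537 = - \frac{19931696452157}{5749134}$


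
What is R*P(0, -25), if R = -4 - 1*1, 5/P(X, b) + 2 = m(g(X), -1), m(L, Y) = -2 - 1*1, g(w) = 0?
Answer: 5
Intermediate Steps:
m(L, Y) = -3 (m(L, Y) = -2 - 1 = -3)
P(X, b) = -1 (P(X, b) = 5/(-2 - 3) = 5/(-5) = 5*(-1/5) = -1)
R = -5 (R = -4 - 1 = -5)
R*P(0, -25) = -5*(-1) = 5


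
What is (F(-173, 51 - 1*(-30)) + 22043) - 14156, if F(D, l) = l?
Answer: 7968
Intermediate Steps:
(F(-173, 51 - 1*(-30)) + 22043) - 14156 = ((51 - 1*(-30)) + 22043) - 14156 = ((51 + 30) + 22043) - 14156 = (81 + 22043) - 14156 = 22124 - 14156 = 7968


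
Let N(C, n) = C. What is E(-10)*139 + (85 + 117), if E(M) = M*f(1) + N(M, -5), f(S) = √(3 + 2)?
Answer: -1188 - 1390*√5 ≈ -4296.1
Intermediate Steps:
f(S) = √5
E(M) = M + M*√5 (E(M) = M*√5 + M = M + M*√5)
E(-10)*139 + (85 + 117) = -10*(1 + √5)*139 + (85 + 117) = (-10 - 10*√5)*139 + 202 = (-1390 - 1390*√5) + 202 = -1188 - 1390*√5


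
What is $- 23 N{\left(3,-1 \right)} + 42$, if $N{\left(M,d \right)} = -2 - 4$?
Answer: $180$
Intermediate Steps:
$N{\left(M,d \right)} = -6$ ($N{\left(M,d \right)} = -2 - 4 = -6$)
$- 23 N{\left(3,-1 \right)} + 42 = \left(-23\right) \left(-6\right) + 42 = 138 + 42 = 180$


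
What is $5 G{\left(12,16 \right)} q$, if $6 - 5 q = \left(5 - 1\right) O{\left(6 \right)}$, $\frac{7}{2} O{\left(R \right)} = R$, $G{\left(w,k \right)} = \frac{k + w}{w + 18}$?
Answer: $- \frac{4}{5} \approx -0.8$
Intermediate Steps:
$G{\left(w,k \right)} = \frac{k + w}{18 + w}$
$O{\left(R \right)} = \frac{2 R}{7}$
$q = - \frac{6}{35}$ ($q = \frac{6}{5} - \frac{\left(5 - 1\right) \frac{2}{7} \cdot 6}{5} = \frac{6}{5} - \frac{4 \cdot \frac{12}{7}}{5} = \frac{6}{5} - \frac{48}{35} = - \frac{6}{35} \approx -0.17143$)
$5 G{\left(12,16 \right)} q = 5 \frac{16 + 12}{18 + 12} \left(- \frac{6}{35}\right) = 5 \cdot \frac{1}{30} \cdot 28 \left(- \frac{6}{35}\right) = 5 \cdot \frac{14}{15} \left(- \frac{6}{35}\right) = \frac{14}{3} \left(- \frac{6}{35}\right) = - \frac{4}{5}$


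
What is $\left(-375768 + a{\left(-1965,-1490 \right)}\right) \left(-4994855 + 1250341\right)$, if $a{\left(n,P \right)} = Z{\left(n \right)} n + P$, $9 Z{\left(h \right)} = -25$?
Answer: $\frac{4176627171086}{3} \approx 1.3922 \cdot 10^{12}$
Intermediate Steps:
$Z{\left(h \right)} = - \frac{25}{9}$ ($Z{\left(h \right)} = \frac{1}{9} \left(-25\right) = - \frac{25}{9}$)
$a{\left(n,P \right)} = P - \frac{25 n}{9}$ ($a{\left(n,P \right)} = - \frac{25 n}{9} + P = P - \frac{25 n}{9}$)
$\left(-375768 + a{\left(-1965,-1490 \right)}\right) \left(-4994855 + 1250341\right) = \left(-375768 - - \frac{11905}{3}\right) \left(-4994855 + 1250341\right) = \left(-375768 + \left(-1490 + \frac{16375}{3}\right)\right) \left(-3744514\right) = \left(-375768 + \frac{11905}{3}\right) \left(-3744514\right) = \left(- \frac{1115399}{3}\right) \left(-3744514\right) = \frac{4176627171086}{3}$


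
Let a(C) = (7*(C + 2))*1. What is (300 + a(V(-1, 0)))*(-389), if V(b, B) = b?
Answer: -119423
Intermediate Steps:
a(C) = 14 + 7*C (a(C) = (7*(2 + C))*1 = (14 + 7*C)*1 = 14 + 7*C)
(300 + a(V(-1, 0)))*(-389) = (300 + (14 + 7*(-1)))*(-389) = (300 + (14 - 7))*(-389) = (300 + 7)*(-389) = 307*(-389) = -119423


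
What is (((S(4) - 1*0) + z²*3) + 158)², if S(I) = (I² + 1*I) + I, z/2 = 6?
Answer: 376996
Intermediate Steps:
z = 12 (z = 2*6 = 12)
S(I) = I² + 2*I (S(I) = (I² + I) + I = (I + I²) + I = I² + 2*I)
(((S(4) - 1*0) + z²*3) + 158)² = (((4*(2 + 4) - 1*0) + 12²*3) + 158)² = (((4*6 + 0) + 144*3) + 158)² = (((24 + 0) + 432) + 158)² = ((24 + 432) + 158)² = (456 + 158)² = 614² = 376996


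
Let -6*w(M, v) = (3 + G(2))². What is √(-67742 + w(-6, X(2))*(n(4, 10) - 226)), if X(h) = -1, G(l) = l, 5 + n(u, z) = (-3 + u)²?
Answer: I*√601053/3 ≈ 258.43*I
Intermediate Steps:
n(u, z) = -5 + (-3 + u)²
w(M, v) = -25/6 (w(M, v) = -(3 + 2)²/6 = -⅙*5² = -⅙*25 = -25/6)
√(-67742 + w(-6, X(2))*(n(4, 10) - 226)) = √(-67742 - 25*((-5 + (-3 + 4)²) - 226)/6) = √(-67742 - 25*((-5 + 1²) - 226)/6) = √(-67742 - 25*((-5 + 1) - 226)/6) = √(-67742 - 25*(-4 - 226)/6) = √(-67742 - 25/6*(-230)) = √(-67742 + 2875/3) = √(-200351/3) = I*√601053/3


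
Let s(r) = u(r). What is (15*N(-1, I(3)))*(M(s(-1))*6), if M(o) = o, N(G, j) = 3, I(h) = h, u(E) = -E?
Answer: 270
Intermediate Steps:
s(r) = -r
(15*N(-1, I(3)))*(M(s(-1))*6) = (15*3)*(-1*(-1)*6) = 45*(1*6) = 45*6 = 270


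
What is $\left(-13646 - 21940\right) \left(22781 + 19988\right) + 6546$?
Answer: $-1521971088$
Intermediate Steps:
$\left(-13646 - 21940\right) \left(22781 + 19988\right) + 6546 = \left(-35586\right) 42769 + 6546 = -1521977634 + 6546 = -1521971088$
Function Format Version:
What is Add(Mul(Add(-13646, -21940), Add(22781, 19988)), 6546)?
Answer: -1521971088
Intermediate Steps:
Add(Mul(Add(-13646, -21940), Add(22781, 19988)), 6546) = Add(Mul(-35586, 42769), 6546) = Add(-1521977634, 6546) = -1521971088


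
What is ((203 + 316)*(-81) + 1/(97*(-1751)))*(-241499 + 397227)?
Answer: -1111928759438752/169847 ≈ -6.5467e+9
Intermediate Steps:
((203 + 316)*(-81) + 1/(97*(-1751)))*(-241499 + 397227) = (519*(-81) + 1/(-169847))*155728 = (-42039 - 1/169847)*155728 = -7140198034/169847*155728 = -1111928759438752/169847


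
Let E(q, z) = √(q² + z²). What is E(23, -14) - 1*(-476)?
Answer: 476 + 5*√29 ≈ 502.93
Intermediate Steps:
E(23, -14) - 1*(-476) = √(23² + (-14)²) - 1*(-476) = √(529 + 196) + 476 = √725 + 476 = 5*√29 + 476 = 476 + 5*√29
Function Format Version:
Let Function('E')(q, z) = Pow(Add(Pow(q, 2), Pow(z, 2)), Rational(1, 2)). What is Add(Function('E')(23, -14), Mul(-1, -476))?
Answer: Add(476, Mul(5, Pow(29, Rational(1, 2)))) ≈ 502.93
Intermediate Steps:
Add(Function('E')(23, -14), Mul(-1, -476)) = Add(Pow(Add(Pow(23, 2), Pow(-14, 2)), Rational(1, 2)), Mul(-1, -476)) = Add(Pow(Add(529, 196), Rational(1, 2)), 476) = Add(Pow(725, Rational(1, 2)), 476) = Add(Mul(5, Pow(29, Rational(1, 2))), 476) = Add(476, Mul(5, Pow(29, Rational(1, 2))))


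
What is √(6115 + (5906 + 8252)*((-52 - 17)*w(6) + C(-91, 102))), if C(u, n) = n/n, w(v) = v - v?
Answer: √20273 ≈ 142.38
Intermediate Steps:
w(v) = 0
C(u, n) = 1
√(6115 + (5906 + 8252)*((-52 - 17)*w(6) + C(-91, 102))) = √(6115 + (5906 + 8252)*((-52 - 17)*0 + 1)) = √(6115 + 14158*(-69*0 + 1)) = √(6115 + 14158*(0 + 1)) = √(6115 + 14158*1) = √(6115 + 14158) = √20273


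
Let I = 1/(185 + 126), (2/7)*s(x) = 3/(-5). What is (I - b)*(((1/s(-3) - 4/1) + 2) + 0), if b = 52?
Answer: 840892/6531 ≈ 128.75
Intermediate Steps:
s(x) = -21/10 (s(x) = 7*(3/(-5))/2 = 7*(3*(-1/5))/2 = (7/2)*(-3/5) = -21/10)
I = 1/311 ≈ 0.0032154
(I - b)*(((1/s(-3) - 4/1) + 2) + 0) = (1/311 - 1*52)*(((1/(-21/10) - 4/1) + 2) + 0) = (1/311 - 52)*(((1*(-10/21) - 4*1) + 2) + 0) = -16171*(((-10/21 - 4) + 2) + 0)/311 = -16171*((-94/21 + 2) + 0)/311 = -16171*(-52/21 + 0)/311 = -16171/311*(-52/21) = 840892/6531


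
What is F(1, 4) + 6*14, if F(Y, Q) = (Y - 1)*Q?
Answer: 84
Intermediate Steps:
F(Y, Q) = Q*(-1 + Y) (F(Y, Q) = (-1 + Y)*Q = Q*(-1 + Y))
F(1, 4) + 6*14 = 4*(-1 + 1) + 6*14 = 4*0 + 84 = 0 + 84 = 84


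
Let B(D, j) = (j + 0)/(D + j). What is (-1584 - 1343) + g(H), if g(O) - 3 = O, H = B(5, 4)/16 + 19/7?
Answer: -736157/252 ≈ -2921.3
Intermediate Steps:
B(D, j) = j/(D + j)
H = 691/252 (H = (4/(5 + 4))/16 + 19/7 = (4/9)*(1/16) + 19*(1/7) = (4*(1/9))*(1/16) + 19/7 = (4/9)*(1/16) + 19/7 = 1/36 + 19/7 = 691/252 ≈ 2.7421)
g(O) = 3 + O
(-1584 - 1343) + g(H) = (-1584 - 1343) + (3 + 691/252) = -2927 + 1447/252 = -736157/252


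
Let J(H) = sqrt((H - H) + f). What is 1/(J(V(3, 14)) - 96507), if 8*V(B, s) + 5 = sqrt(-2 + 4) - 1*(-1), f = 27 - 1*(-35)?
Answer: -96507/9313600987 - sqrt(62)/9313600987 ≈ -1.0363e-5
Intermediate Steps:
f = 62 (f = 27 + 35 = 62)
V(B, s) = -1/2 + sqrt(2)/8 (V(B, s) = -5/8 + (sqrt(-2 + 4) - 1*(-1))/8 = -5/8 + (sqrt(2) + 1)/8 = -5/8 + (1 + sqrt(2))/8 = -5/8 + (1/8 + sqrt(2)/8) = -1/2 + sqrt(2)/8)
J(H) = sqrt(62) (J(H) = sqrt((H - H) + 62) = sqrt(0 + 62) = sqrt(62))
1/(J(V(3, 14)) - 96507) = 1/(sqrt(62) - 96507) = 1/(-96507 + sqrt(62))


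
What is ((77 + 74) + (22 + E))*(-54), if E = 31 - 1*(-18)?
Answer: -11988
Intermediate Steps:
E = 49 (E = 31 + 18 = 49)
((77 + 74) + (22 + E))*(-54) = ((77 + 74) + (22 + 49))*(-54) = (151 + 71)*(-54) = 222*(-54) = -11988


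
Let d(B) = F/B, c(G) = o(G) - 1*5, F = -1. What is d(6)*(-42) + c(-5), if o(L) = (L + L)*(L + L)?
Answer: 102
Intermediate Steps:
o(L) = 4*L**2 (o(L) = (2*L)*(2*L) = 4*L**2)
c(G) = -5 + 4*G**2 (c(G) = 4*G**2 - 1*5 = 4*G**2 - 5 = -5 + 4*G**2)
d(B) = -1/B
d(6)*(-42) + c(-5) = -1/6*(-42) + (-5 + 4*(-5)**2) = -1*1/6*(-42) + (-5 + 4*25) = -1/6*(-42) + (-5 + 100) = 7 + 95 = 102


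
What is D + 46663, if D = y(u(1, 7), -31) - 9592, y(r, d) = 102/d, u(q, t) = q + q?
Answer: 1149099/31 ≈ 37068.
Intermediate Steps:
u(q, t) = 2*q
D = -297454/31 (D = 102/(-31) - 9592 = 102*(-1/31) - 9592 = -102/31 - 9592 = -297454/31 ≈ -9595.3)
D + 46663 = -297454/31 + 46663 = 1149099/31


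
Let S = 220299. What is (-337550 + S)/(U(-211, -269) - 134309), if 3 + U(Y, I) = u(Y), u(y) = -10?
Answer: 117251/134322 ≈ 0.87291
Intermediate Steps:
U(Y, I) = -13 (U(Y, I) = -3 - 10 = -13)
(-337550 + S)/(U(-211, -269) - 134309) = (-337550 + 220299)/(-13 - 134309) = -117251/(-134322) = -117251*(-1/134322) = 117251/134322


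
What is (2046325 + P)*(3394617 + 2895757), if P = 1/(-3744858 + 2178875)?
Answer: 20157567408762225276/1565983 ≈ 1.2872e+13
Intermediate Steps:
P = -1/1565983 (P = 1/(-1565983) = -1/1565983 ≈ -6.3858e-7)
(2046325 + P)*(3394617 + 2895757) = (2046325 - 1/1565983)*(3394617 + 2895757) = (3204510162474/1565983)*6290374 = 20157567408762225276/1565983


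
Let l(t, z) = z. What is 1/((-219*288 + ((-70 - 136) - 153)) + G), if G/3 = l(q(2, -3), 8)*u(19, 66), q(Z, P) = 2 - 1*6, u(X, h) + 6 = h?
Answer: -1/61991 ≈ -1.6131e-5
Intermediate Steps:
u(X, h) = -6 + h
q(Z, P) = -4 (q(Z, P) = 2 - 6 = -4)
G = 1440 (G = 3*(8*(-6 + 66)) = 3*(8*60) = 3*480 = 1440)
1/((-219*288 + ((-70 - 136) - 153)) + G) = 1/((-219*288 + ((-70 - 136) - 153)) + 1440) = 1/((-63072 + (-206 - 153)) + 1440) = 1/((-63072 - 359) + 1440) = 1/(-63431 + 1440) = 1/(-61991) = -1/61991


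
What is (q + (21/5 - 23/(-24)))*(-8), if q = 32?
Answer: -4459/15 ≈ -297.27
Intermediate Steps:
(q + (21/5 - 23/(-24)))*(-8) = (32 + (21/5 - 23/(-24)))*(-8) = (32 + (21*(⅕) - 23*(-1/24)))*(-8) = (32 + (21/5 + 23/24))*(-8) = (32 + 619/120)*(-8) = (4459/120)*(-8) = -4459/15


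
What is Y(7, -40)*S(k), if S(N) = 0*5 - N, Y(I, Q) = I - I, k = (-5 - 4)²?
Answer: 0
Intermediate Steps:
k = 81 (k = (-9)² = 81)
Y(I, Q) = 0
S(N) = -N (S(N) = 0 - N = -N)
Y(7, -40)*S(k) = 0*(-1*81) = 0*(-81) = 0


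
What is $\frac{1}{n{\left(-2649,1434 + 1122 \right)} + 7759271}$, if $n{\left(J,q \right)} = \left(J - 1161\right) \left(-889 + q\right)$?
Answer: $\frac{1}{1408001} \approx 7.1023 \cdot 10^{-7}$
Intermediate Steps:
$n{\left(J,q \right)} = \left(-1161 + J\right) \left(-889 + q\right)$
$\frac{1}{n{\left(-2649,1434 + 1122 \right)} + 7759271} = \frac{1}{\left(1032129 - 1161 \left(1434 + 1122\right) - -2354961 - 2649 \left(1434 + 1122\right)\right) + 7759271} = \frac{1}{\left(1032129 - 2967516 + 2354961 - 6770844\right) + 7759271} = \frac{1}{-6351270 + 7759271} = \frac{1}{1408001}$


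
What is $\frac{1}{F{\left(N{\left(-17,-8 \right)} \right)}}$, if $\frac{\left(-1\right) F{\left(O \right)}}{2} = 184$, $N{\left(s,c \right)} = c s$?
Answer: $- \frac{1}{368} \approx -0.0027174$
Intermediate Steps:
$F{\left(O \right)} = -368$ ($F{\left(O \right)} = \left(-2\right) 184 = -368$)
$\frac{1}{F{\left(N{\left(-17,-8 \right)} \right)}} = \frac{1}{-368} = - \frac{1}{368}$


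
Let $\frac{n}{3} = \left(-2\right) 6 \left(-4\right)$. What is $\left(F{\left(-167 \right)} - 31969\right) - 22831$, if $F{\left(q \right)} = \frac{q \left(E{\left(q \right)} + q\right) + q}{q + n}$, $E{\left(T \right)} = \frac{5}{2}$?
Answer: $- \frac{2575409}{46} \approx -55987.0$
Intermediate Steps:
$E{\left(T \right)} = \frac{5}{2}$ ($E{\left(T \right)} = 5 \cdot \frac{1}{2} = \frac{5}{2}$)
$n = 144$ ($n = 3 \left(-2\right) 6 \left(-4\right) = 3 \left(\left(-12\right) \left(-4\right)\right) = 3 \cdot 48 = 144$)
$F{\left(q \right)} = \frac{q + q \left(\frac{5}{2} + q\right)}{144 + q}$ ($F{\left(q \right)} = \frac{q \left(\frac{5}{2} + q\right) + q}{q + 144} = \frac{q + q \left(\frac{5}{2} + q\right)}{144 + q}$)
$\left(F{\left(-167 \right)} - 31969\right) - 22831 = \left(\frac{1}{2} \left(-167\right) \frac{1}{144 - 167} \left(7 + 2 \left(-167\right)\right) - 31969\right) - 22831 = \left(\frac{1}{2} \left(-167\right) \frac{1}{-23} \left(7 - 334\right) - 31969\right) - 22831 = \left(\frac{1}{2} \left(-167\right) \left(- \frac{1}{23}\right) \left(-327\right) - 31969\right) - 22831 = \left(- \frac{54609}{46} - 31969\right) - 22831 = - \frac{1525183}{46} - 22831 = - \frac{2575409}{46}$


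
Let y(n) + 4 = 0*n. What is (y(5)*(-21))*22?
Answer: 1848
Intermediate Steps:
y(n) = -4 (y(n) = -4 + 0*n = -4 + 0 = -4)
(y(5)*(-21))*22 = -4*(-21)*22 = 84*22 = 1848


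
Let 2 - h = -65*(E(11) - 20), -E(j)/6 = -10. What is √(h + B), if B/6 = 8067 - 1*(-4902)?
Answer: 4*√5026 ≈ 283.58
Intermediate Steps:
E(j) = 60 (E(j) = -6*(-10) = 60)
h = 2602 (h = 2 - (-65)*(60 - 20) = 2 - (-65)*40 = 2 - 1*(-2600) = 2 + 2600 = 2602)
B = 77814 (B = 6*(8067 - 1*(-4902)) = 6*(8067 + 4902) = 6*12969 = 77814)
√(h + B) = √(2602 + 77814) = √80416 = 4*√5026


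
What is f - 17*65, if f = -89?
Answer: -1194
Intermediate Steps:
f - 17*65 = -89 - 17*65 = -89 - 1105 = -1194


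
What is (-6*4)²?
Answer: 576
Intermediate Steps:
(-6*4)² = (-24)² = 576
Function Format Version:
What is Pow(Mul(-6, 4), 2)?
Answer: 576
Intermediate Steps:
Pow(Mul(-6, 4), 2) = Pow(-24, 2) = 576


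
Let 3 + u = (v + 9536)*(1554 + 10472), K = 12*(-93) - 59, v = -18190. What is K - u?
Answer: 104071832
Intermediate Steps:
K = -1175 (K = -1116 - 59 = -1175)
u = -104073007 (u = -3 + (-18190 + 9536)*(1554 + 10472) = -3 - 8654*12026 = -3 - 104073004 = -104073007)
K - u = -1175 - 1*(-104073007) = -1175 + 104073007 = 104071832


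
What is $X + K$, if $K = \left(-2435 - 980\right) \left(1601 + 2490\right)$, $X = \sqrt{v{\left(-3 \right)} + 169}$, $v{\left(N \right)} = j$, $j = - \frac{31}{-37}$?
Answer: $-13970765 + \frac{2 \sqrt{58127}}{37} \approx -1.3971 \cdot 10^{7}$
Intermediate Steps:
$j = \frac{31}{37}$ ($j = \left(-31\right) \left(- \frac{1}{37}\right) = \frac{31}{37} \approx 0.83784$)
$v{\left(N \right)} = \frac{31}{37}$
$X = \frac{2 \sqrt{58127}}{37}$ ($X = \sqrt{\frac{31}{37} + 169} = \sqrt{\frac{6284}{37}} = \frac{2 \sqrt{58127}}{37} \approx 13.032$)
$K = -13970765$ ($K = \left(-2435 - 980\right) 4091 = \left(-3415\right) 4091 = -13970765$)
$X + K = \frac{2 \sqrt{58127}}{37} - 13970765 = -13970765 + \frac{2 \sqrt{58127}}{37}$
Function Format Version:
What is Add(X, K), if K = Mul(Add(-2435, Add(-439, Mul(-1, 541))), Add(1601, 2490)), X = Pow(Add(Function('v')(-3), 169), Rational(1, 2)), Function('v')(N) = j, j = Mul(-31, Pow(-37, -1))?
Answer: Add(-13970765, Mul(Rational(2, 37), Pow(58127, Rational(1, 2)))) ≈ -1.3971e+7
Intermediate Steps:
j = Rational(31, 37) (j = Mul(-31, Rational(-1, 37)) = Rational(31, 37) ≈ 0.83784)
Function('v')(N) = Rational(31, 37)
X = Mul(Rational(2, 37), Pow(58127, Rational(1, 2))) (X = Pow(Add(Rational(31, 37), 169), Rational(1, 2)) = Pow(Rational(6284, 37), Rational(1, 2)) = Mul(Rational(2, 37), Pow(58127, Rational(1, 2))) ≈ 13.032)
K = -13970765 (K = Mul(Add(-2435, Add(-439, -541)), 4091) = Mul(Add(-2435, -980), 4091) = Mul(-3415, 4091) = -13970765)
Add(X, K) = Add(Mul(Rational(2, 37), Pow(58127, Rational(1, 2))), -13970765) = Add(-13970765, Mul(Rational(2, 37), Pow(58127, Rational(1, 2))))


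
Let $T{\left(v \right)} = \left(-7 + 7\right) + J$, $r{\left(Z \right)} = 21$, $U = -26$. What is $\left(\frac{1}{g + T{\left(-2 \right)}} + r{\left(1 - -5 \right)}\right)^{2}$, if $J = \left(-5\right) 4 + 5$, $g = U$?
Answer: $\frac{739600}{1681} \approx 439.98$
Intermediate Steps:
$g = -26$
$J = -15$ ($J = -20 + 5 = -15$)
$T{\left(v \right)} = -15$ ($T{\left(v \right)} = \left(-7 + 7\right) - 15 = 0 - 15 = -15$)
$\left(\frac{1}{g + T{\left(-2 \right)}} + r{\left(1 - -5 \right)}\right)^{2} = \left(\frac{1}{-26 - 15} + 21\right)^{2} = \left(\frac{1}{-41} + 21\right)^{2} = \left(- \frac{1}{41} + 21\right)^{2} = \left(\frac{860}{41}\right)^{2} = \frac{739600}{1681}$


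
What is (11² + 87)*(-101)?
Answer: -21008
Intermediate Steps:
(11² + 87)*(-101) = (121 + 87)*(-101) = 208*(-101) = -21008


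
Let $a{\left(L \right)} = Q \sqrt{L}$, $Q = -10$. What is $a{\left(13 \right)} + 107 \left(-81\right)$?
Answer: $-8667 - 10 \sqrt{13} \approx -8703.1$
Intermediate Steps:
$a{\left(L \right)} = - 10 \sqrt{L}$
$a{\left(13 \right)} + 107 \left(-81\right) = - 10 \sqrt{13} + 107 \left(-81\right) = - 10 \sqrt{13} - 8667 = -8667 - 10 \sqrt{13}$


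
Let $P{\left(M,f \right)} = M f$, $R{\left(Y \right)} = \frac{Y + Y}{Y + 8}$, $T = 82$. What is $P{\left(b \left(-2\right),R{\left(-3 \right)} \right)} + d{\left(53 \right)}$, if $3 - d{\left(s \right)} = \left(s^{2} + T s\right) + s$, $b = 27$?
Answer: $- \frac{35701}{5} \approx -7140.2$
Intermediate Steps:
$R{\left(Y \right)} = \frac{2 Y}{8 + Y}$
$d{\left(s \right)} = 3 - s^{2} - 83 s$ ($d{\left(s \right)} = 3 - \left(\left(s^{2} + 82 s\right) + s\right) = 3 - \left(s^{2} + 83 s\right) = 3 - s^{2} - 83 s$)
$P{\left(b \left(-2\right),R{\left(-3 \right)} \right)} + d{\left(53 \right)} = 27 \left(-2\right) 2 \left(-3\right) \frac{1}{8 - 3} - 7205 = - 54 \cdot 2 \left(-3\right) \frac{1}{5} - 7205 = \left(-54\right) \left(- \frac{6}{5}\right) - 7205 = \frac{324}{5} - 7205 = - \frac{35701}{5}$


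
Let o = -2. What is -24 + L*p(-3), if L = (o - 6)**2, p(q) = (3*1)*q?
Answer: -600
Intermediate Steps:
p(q) = 3*q
L = 64 (L = (-2 - 6)**2 = (-8)**2 = 64)
-24 + L*p(-3) = -24 + 64*(3*(-3)) = -24 + 64*(-9) = -24 - 576 = -600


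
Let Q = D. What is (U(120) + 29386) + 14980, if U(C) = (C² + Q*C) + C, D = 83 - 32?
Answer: 65006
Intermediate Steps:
D = 51
Q = 51
U(C) = C² + 52*C (U(C) = (C² + 51*C) + C = C² + 52*C)
(U(120) + 29386) + 14980 = (120*(52 + 120) + 29386) + 14980 = (120*172 + 29386) + 14980 = (20640 + 29386) + 14980 = 50026 + 14980 = 65006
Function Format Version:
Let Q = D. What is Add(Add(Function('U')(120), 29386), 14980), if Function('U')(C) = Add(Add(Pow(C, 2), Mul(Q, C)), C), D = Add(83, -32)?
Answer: 65006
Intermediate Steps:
D = 51
Q = 51
Function('U')(C) = Add(Pow(C, 2), Mul(52, C)) (Function('U')(C) = Add(Add(Pow(C, 2), Mul(51, C)), C) = Add(Pow(C, 2), Mul(52, C)))
Add(Add(Function('U')(120), 29386), 14980) = Add(Add(Mul(120, Add(52, 120)), 29386), 14980) = Add(Add(Mul(120, 172), 29386), 14980) = Add(Add(20640, 29386), 14980) = Add(50026, 14980) = 65006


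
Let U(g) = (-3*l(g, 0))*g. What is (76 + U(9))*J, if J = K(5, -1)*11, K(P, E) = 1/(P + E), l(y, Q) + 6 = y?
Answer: -55/4 ≈ -13.750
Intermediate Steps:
l(y, Q) = -6 + y
K(P, E) = 1/(E + P)
J = 11/4 (J = 11/(-1 + 5) = 11/4 ≈ 2.7500)
U(g) = g*(18 - 3*g) (U(g) = (-3*(-6 + g))*g = (18 - 3*g)*g = g*(18 - 3*g))
(76 + U(9))*J = (76 + 3*9*(6 - 1*9))*(11/4) = (76 + 3*9*(6 - 9))*(11/4) = (76 + 3*9*(-3))*(11/4) = (76 - 81)*(11/4) = -5*11/4 = -55/4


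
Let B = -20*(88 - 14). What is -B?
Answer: 1480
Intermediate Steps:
B = -1480 (B = -20*74 = -1480)
-B = -1*(-1480) = 1480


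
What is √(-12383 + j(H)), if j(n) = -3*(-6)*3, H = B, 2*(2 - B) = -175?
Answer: I*√12329 ≈ 111.04*I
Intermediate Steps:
B = 179/2 (B = 2 - ½*(-175) = 2 + 175/2 = 179/2 ≈ 89.500)
H = 179/2 ≈ 89.500
j(n) = 54 (j(n) = 18*3 = 54)
√(-12383 + j(H)) = √(-12383 + 54) = √(-12329) = I*√12329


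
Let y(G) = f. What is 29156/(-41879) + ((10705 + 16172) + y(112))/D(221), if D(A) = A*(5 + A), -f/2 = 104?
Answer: -339354525/2091688534 ≈ -0.16224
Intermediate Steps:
f = -208 (f = -2*104 = -208)
y(G) = -208
29156/(-41879) + ((10705 + 16172) + y(112))/D(221) = 29156/(-41879) + ((10705 + 16172) - 208)/((221*(5 + 221))) = 29156*(-1/41879) + (26877 - 208)/((221*226)) = -29156/41879 + 26669/49946 = -339354525/2091688534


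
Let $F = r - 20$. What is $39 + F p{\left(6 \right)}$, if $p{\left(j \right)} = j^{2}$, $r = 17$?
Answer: $-69$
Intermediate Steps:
$F = -3$ ($F = 17 - 20 = -3$)
$39 + F p{\left(6 \right)} = 39 - 3 \cdot 6^{2} = 39 - 108 = -69$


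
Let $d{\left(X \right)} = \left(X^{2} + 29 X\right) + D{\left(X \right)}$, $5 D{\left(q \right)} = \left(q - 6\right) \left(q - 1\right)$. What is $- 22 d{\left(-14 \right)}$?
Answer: $3300$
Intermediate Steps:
$D{\left(q \right)} = \frac{\left(-1 + q\right) \left(-6 + q\right)}{5}$ ($D{\left(q \right)} = \frac{\left(q - 6\right) \left(q - 1\right)}{5} = \frac{\left(-6 + q\right) \left(-1 + q\right)}{5} = \frac{\left(-1 + q\right) \left(-6 + q\right)}{5}$)
$d{\left(X \right)} = \frac{6}{5} + \frac{6 X^{2}}{5} + \frac{138 X}{5}$ ($d{\left(X \right)} = \left(X^{2} + 29 X\right) + \left(\frac{6}{5} - \frac{7 X}{5} + \frac{X^{2}}{5}\right) = \frac{6}{5} + \frac{6 X^{2}}{5} + \frac{138 X}{5}$)
$- 22 d{\left(-14 \right)} = - 22 \left(\frac{6}{5} + \frac{6 \left(-14\right)^{2}}{5} + \frac{138}{5} \left(-14\right)\right) = - 22 \left(\frac{6}{5} + \frac{6}{5} \cdot 196 - \frac{1932}{5}\right) = - 22 \left(\frac{6}{5} + \frac{1176}{5} - \frac{1932}{5}\right) = \left(-22\right) \left(-150\right) = 3300$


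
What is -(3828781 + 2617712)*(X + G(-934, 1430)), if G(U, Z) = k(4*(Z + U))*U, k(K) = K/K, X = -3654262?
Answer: 23563195427628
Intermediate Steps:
k(K) = 1
G(U, Z) = U (G(U, Z) = 1*U = U)
-(3828781 + 2617712)*(X + G(-934, 1430)) = -(3828781 + 2617712)*(-3654262 - 934) = -6446493*(-3655196) = -1*(-23563195427628) = 23563195427628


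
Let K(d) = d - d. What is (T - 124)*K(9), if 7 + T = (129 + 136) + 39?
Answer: 0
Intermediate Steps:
T = 297 (T = -7 + ((129 + 136) + 39) = -7 + (265 + 39) = -7 + 304 = 297)
K(d) = 0
(T - 124)*K(9) = (297 - 124)*0 = 173*0 = 0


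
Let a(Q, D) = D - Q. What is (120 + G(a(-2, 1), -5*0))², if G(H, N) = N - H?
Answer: 13689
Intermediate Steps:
(120 + G(a(-2, 1), -5*0))² = (120 + (-5*0 - (1 - 1*(-2))))² = (120 + (0 - (1 + 2)))² = (120 + (0 - 1*3))² = (120 + (0 - 3))² = (120 - 3)² = 117² = 13689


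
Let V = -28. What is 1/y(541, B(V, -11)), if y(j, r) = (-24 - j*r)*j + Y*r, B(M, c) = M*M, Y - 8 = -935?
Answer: -1/230201656 ≈ -4.3440e-9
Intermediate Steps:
Y = -927 (Y = 8 - 935 = -927)
B(M, c) = M²
y(j, r) = -927*r + j*(-24 - j*r) (y(j, r) = (-24 - j*r)*j - 927*r = j*(-24 - j*r) - 927*r = -927*r + j*(-24 - j*r))
1/y(541, B(V, -11)) = 1/(-927*(-28)² - 24*541 - 1*(-28)²*541²) = 1/(-927*784 - 12984 - 1*784*292681) = 1/(-726768 - 12984 - 229461904) = 1/(-230201656) = -1/230201656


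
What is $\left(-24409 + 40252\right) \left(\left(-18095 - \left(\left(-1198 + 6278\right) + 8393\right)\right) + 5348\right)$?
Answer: $-415403460$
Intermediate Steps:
$\left(-24409 + 40252\right) \left(\left(-18095 - \left(\left(-1198 + 6278\right) + 8393\right)\right) + 5348\right) = 15843 \left(\left(-18095 - \left(5080 + 8393\right)\right) + 5348\right) = 15843 \left(\left(-18095 - 13473\right) + 5348\right) = 15843 \left(-31568 + 5348\right) = 15843 \left(-26220\right) = -415403460$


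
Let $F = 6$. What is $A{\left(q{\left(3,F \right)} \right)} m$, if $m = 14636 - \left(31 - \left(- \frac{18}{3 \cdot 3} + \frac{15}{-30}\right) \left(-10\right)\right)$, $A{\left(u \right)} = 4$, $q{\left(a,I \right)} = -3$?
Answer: $58520$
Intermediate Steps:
$m = 14630$ ($m = 14636 - \left(31 - \left(- \frac{18}{9} + 15 \left(- \frac{1}{30}\right)\right) \left(-10\right)\right) = 14636 - \left(31 - \left(\left(-18\right) \frac{1}{9} - \frac{1}{2}\right) \left(-10\right)\right) = 14636 - \left(31 - \left(-2 - \frac{1}{2}\right) \left(-10\right)\right) = 14636 - 6 = 14630$)
$A{\left(q{\left(3,F \right)} \right)} m = 4 \cdot 14630 = 58520$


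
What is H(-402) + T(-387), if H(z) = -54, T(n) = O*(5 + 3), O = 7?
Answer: 2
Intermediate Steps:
T(n) = 56 (T(n) = 7*(5 + 3) = 7*8 = 56)
H(-402) + T(-387) = -54 + 56 = 2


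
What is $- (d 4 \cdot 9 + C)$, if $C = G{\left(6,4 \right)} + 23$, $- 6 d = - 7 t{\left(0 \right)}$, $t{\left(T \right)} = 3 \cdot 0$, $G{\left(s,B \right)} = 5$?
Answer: $-28$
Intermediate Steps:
$t{\left(T \right)} = 0$
$d = 0$ ($d = - \frac{\left(-7\right) 0}{6} = \left(- \frac{1}{6}\right) 0 = 0$)
$C = 28$ ($C = 5 + 23 = 28$)
$- (d 4 \cdot 9 + C) = - (0 \cdot 4 \cdot 9 + 28) = - (0 \cdot 36 + 28) = - (0 + 28) = \left(-1\right) 28 = -28$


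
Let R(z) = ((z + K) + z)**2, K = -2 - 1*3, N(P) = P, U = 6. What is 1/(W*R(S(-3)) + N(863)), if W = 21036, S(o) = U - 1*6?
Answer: 1/526763 ≈ 1.8984e-6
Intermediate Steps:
S(o) = 0 (S(o) = 6 - 1*6 = 6 - 6 = 0)
K = -5 (K = -2 - 3 = -5)
R(z) = (-5 + 2*z)**2 (R(z) = ((z - 5) + z)**2 = ((-5 + z) + z)**2 = (-5 + 2*z)**2)
1/(W*R(S(-3)) + N(863)) = 1/(21036*(-5 + 2*0)**2 + 863) = 1/(21036*(-5 + 0)**2 + 863) = 1/(21036*(-5)**2 + 863) = 1/(21036*25 + 863) = 1/(525900 + 863) = 1/526763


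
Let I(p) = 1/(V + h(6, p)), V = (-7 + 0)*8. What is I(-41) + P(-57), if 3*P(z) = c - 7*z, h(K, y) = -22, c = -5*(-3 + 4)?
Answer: 10243/78 ≈ 131.32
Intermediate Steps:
c = -5 (c = -5*1 = -5)
P(z) = -5/3 - 7*z/3 (P(z) = (-5 - 7*z)/3 = -5/3 - 7*z/3)
V = -56 (V = -7*8 = -56)
I(p) = -1/78 (I(p) = 1/(-56 - 22) = 1/(-78) = -1/78)
I(-41) + P(-57) = -1/78 + (-5/3 - 7/3*(-57)) = -1/78 + (-5/3 + 133) = -1/78 + 394/3 = 10243/78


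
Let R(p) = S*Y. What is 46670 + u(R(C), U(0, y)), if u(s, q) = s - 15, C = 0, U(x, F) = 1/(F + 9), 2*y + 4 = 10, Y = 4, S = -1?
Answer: 46651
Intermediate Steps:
y = 3 (y = -2 + (½)*10 = -2 + 5 = 3)
U(x, F) = 1/(9 + F)
R(p) = -4 (R(p) = -1*4 = -4)
u(s, q) = -15 + s
46670 + u(R(C), U(0, y)) = 46670 + (-15 - 4) = 46670 - 19 = 46651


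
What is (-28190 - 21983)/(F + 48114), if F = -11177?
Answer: -50173/36937 ≈ -1.3583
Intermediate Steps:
(-28190 - 21983)/(F + 48114) = (-28190 - 21983)/(-11177 + 48114) = -50173/36937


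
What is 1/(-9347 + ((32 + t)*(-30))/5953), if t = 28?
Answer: -5953/55644491 ≈ -0.00010698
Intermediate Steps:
1/(-9347 + ((32 + t)*(-30))/5953) = 1/(-9347 + ((32 + 28)*(-30))/5953) = 1/(-9347 + (60*(-30))*(1/5953)) = 1/(-9347 - 1800*1/5953) = 1/(-9347 - 1800/5953) = 1/(-55644491/5953) = -5953/55644491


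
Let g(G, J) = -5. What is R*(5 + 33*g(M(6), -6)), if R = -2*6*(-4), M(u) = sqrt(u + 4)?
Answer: -7680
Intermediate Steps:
M(u) = sqrt(4 + u)
R = 48 (R = -12*(-4) = 48)
R*(5 + 33*g(M(6), -6)) = 48*(5 + 33*(-5)) = 48*(5 - 165) = 48*(-160) = -7680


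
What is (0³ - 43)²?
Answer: 1849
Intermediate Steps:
(0³ - 43)² = (0 - 43)² = (-43)² = 1849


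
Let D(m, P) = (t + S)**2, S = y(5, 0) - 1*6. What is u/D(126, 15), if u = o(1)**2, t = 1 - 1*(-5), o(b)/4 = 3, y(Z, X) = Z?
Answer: 144/25 ≈ 5.7600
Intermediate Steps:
o(b) = 12 (o(b) = 4*3 = 12)
t = 6 (t = 1 + 5 = 6)
S = -1 (S = 5 - 1*6 = 5 - 6 = -1)
u = 144 (u = 12**2 = 144)
D(m, P) = 25 (D(m, P) = (6 - 1)**2 = 5**2 = 25)
u/D(126, 15) = 144/25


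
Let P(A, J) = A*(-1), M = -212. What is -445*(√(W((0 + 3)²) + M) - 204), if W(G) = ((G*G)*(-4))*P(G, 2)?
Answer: 67640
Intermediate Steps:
P(A, J) = -A
W(G) = 4*G³ (W(G) = ((G*G)*(-4))*(-G) = (G²*(-4))*(-G) = (-4*G²)*(-G) = 4*G³)
-445*(√(W((0 + 3)²) + M) - 204) = -445*(√(4*((0 + 3)²)³ - 212) - 204) = -445*(√(4*(3²)³ - 212) - 204) = -445*(√(4*9³ - 212) - 204) = -445*(√(4*729 - 212) - 204) = -445*(√(2916 - 212) - 204) = -445*(√2704 - 204) = -445*(52 - 204) = -445*(-152) = 67640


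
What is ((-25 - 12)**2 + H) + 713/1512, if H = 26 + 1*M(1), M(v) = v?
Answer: 2111465/1512 ≈ 1396.5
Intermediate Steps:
H = 27 (H = 26 + 1*1 = 26 + 1 = 27)
((-25 - 12)**2 + H) + 713/1512 = ((-25 - 12)**2 + 27) + 713/1512 = ((-37)**2 + 27) + 713*(1/1512) = (1369 + 27) + 713/1512 = 1396 + 713/1512 = 2111465/1512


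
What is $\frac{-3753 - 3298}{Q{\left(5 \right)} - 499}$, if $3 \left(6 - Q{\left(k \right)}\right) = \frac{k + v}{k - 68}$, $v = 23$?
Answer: $\frac{190377}{13307} \approx 14.307$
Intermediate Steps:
$Q{\left(k \right)} = 6 - \frac{23 + k}{3 \left(-68 + k\right)}$ ($Q{\left(k \right)} = 6 - \frac{\left(k + 23\right) \frac{1}{k - 68}}{3} = 6 - \frac{\left(23 + k\right) \frac{1}{-68 + k}}{3} = 6 - \frac{\frac{1}{-68 + k} \left(23 + k\right)}{3} = 6 - \frac{23 + k}{3 \left(-68 + k\right)}$)
$\frac{-3753 - 3298}{Q{\left(5 \right)} - 499} = \frac{-3753 - 3298}{\frac{-1247 + 17 \cdot 5}{3 \left(-68 + 5\right)} - 499} = - \frac{7051}{\frac{-1247 + 85}{3 \left(-63\right)} - 499} = - \frac{7051}{\frac{1}{3} \left(- \frac{1}{63}\right) \left(-1162\right) - 499} = - \frac{7051}{\frac{166}{27} - 499} = - \frac{7051}{- \frac{13307}{27}} = \left(-7051\right) \left(- \frac{27}{13307}\right) = \frac{190377}{13307}$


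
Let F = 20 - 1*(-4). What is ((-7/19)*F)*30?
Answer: -5040/19 ≈ -265.26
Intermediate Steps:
F = 24 (F = 20 + 4 = 24)
((-7/19)*F)*30 = (-7/19*24)*30 = (-7*1/19*24)*30 = -7/19*24*30 = -168/19*30 = -5040/19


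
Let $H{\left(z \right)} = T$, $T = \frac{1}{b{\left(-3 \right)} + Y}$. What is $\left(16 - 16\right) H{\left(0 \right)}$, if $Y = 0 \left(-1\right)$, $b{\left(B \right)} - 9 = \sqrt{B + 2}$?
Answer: $0$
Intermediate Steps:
$b{\left(B \right)} = 9 + \sqrt{2 + B}$ ($b{\left(B \right)} = 9 + \sqrt{B + 2} = 9 + \sqrt{2 + B}$)
$Y = 0$
$T = \frac{9 - i}{82}$ ($T = \frac{1}{\left(9 + \sqrt{2 - 3}\right) + 0} = \frac{1}{\left(9 + \sqrt{-1}\right) + 0} = \frac{1}{\left(9 + i\right) + 0} = \frac{1}{9 + i} = \frac{9 - i}{82} \approx 0.10976 - 0.012195 i$)
$H{\left(z \right)} = \frac{9}{82} - \frac{i}{82}$
$\left(16 - 16\right) H{\left(0 \right)} = \left(16 - 16\right) \left(\frac{9}{82} - \frac{i}{82}\right) = 0 \left(\frac{9}{82} - \frac{i}{82}\right) = 0$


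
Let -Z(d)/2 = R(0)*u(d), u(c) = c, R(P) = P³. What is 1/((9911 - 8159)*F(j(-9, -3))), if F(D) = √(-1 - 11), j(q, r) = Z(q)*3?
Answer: -I*√3/10512 ≈ -0.00016477*I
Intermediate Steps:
Z(d) = 0 (Z(d) = -2*0³*d = -0*d = -2*0 = 0)
j(q, r) = 0 (j(q, r) = 0*3 = 0)
F(D) = 2*I*√3 (F(D) = √(-12) = 2*I*√3)
1/((9911 - 8159)*F(j(-9, -3))) = 1/((9911 - 8159)*((2*I*√3))) = (-I*√3/6)/1752 = -I*√3/10512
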